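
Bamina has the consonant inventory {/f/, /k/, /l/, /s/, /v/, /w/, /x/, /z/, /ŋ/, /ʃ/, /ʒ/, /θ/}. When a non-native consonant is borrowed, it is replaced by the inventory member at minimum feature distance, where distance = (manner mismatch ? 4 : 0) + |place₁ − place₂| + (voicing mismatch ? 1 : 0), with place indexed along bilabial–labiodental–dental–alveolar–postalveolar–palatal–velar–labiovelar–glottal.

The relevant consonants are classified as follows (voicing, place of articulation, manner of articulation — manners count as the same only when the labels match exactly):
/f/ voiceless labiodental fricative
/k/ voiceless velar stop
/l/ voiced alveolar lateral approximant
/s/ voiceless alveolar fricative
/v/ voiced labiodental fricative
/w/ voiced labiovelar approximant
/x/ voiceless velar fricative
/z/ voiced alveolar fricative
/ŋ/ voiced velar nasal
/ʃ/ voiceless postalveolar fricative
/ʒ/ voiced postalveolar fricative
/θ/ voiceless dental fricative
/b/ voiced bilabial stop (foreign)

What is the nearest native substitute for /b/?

/v/ is closest: manner differs (stop→fricative, +4), place distance 1 (bilabial→labiodental), same voicing; total 5. Next closest is /f/ at distance 6.

v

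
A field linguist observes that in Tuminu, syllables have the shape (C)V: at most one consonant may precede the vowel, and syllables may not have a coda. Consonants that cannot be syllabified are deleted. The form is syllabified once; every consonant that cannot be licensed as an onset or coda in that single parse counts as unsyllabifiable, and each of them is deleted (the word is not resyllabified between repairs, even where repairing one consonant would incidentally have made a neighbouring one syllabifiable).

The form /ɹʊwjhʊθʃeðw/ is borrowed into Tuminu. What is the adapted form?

Syllabifying with onset maximization leaves /w/, /j/, /θ/, /ð/, /w/ stranded (no codas are permitted; onsets are limited to one consonant).
Deletion applies to /w/, /j/, /θ/, /ð/, /w/.

ɹʊhʊʃe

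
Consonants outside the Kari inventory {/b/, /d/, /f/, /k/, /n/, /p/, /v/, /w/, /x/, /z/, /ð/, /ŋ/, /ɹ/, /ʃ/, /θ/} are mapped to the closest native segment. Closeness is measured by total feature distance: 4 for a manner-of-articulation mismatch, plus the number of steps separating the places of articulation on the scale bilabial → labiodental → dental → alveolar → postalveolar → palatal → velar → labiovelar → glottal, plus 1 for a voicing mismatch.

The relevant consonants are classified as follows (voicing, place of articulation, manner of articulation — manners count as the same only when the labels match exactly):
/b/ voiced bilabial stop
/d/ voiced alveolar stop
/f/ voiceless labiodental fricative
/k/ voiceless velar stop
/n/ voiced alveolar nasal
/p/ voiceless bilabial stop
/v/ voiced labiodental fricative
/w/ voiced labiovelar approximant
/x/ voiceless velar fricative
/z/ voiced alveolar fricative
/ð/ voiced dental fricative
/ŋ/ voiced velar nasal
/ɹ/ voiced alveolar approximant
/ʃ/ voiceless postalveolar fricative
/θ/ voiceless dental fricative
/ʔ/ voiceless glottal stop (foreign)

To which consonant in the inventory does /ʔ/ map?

k

/k/ is closest: same manner (stop), place distance 2 (glottal→velar), same voicing; total 2. Next closest is /d/ at distance 6.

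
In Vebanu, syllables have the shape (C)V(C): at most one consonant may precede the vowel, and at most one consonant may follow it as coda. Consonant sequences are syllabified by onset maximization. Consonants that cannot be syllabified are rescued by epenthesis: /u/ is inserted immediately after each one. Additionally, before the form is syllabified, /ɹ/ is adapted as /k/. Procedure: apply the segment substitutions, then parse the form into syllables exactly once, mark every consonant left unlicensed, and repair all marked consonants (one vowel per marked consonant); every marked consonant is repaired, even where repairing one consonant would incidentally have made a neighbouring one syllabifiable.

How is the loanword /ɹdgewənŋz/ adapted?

kudugewənŋuzu

Substitution: /ɹ/ → /k/, giving /kdgewənŋz/.
Syllabifying with onset maximization leaves /k/, /d/, /ŋ/, /z/ stranded (at most one coda consonant is licensed; onsets are limited to one consonant).
Epenthesis after each stranded consonant: /k/ → /ku/, /d/ → /du/, /ŋ/ → /ŋu/, /z/ → /zu/.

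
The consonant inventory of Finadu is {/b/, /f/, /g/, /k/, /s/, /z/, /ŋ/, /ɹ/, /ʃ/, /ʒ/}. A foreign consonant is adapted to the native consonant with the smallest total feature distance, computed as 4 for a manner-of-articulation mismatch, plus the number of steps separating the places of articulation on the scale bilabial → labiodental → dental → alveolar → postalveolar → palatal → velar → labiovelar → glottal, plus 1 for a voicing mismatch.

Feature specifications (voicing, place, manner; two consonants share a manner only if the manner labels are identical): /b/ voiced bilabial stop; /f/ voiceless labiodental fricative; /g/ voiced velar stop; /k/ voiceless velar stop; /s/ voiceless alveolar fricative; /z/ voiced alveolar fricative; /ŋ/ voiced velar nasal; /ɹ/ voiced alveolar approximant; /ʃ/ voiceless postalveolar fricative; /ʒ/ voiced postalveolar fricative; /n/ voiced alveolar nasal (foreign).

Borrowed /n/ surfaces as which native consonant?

ŋ

/ŋ/ is closest: same manner (nasal), place distance 3 (alveolar→velar), same voicing; total 3. Next closest is /z/ at distance 4.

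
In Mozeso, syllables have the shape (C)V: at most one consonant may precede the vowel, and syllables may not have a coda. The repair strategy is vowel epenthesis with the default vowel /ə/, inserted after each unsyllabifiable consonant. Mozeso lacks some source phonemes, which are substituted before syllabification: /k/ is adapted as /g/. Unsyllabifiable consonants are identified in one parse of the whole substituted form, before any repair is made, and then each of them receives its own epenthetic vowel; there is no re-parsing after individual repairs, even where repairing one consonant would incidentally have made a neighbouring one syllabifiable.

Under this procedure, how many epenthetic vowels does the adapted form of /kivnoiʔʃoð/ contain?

After substitution the input is /givnoiʔʃoð/.
The unsyllabifiable consonants are /v/, /ʔ/, /ð/; each receives one epenthetic vowel.

3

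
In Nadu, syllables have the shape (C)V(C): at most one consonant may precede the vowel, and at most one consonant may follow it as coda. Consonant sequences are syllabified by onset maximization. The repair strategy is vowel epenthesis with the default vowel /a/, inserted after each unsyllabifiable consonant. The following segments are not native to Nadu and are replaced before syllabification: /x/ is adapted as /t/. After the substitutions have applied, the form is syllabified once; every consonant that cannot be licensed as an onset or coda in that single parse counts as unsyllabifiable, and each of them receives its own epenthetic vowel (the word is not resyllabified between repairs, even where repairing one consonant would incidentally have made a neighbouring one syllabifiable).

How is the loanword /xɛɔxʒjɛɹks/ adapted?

Substitution: /x/ → /t/, giving /tɛɔtʒjɛɹks/.
The consonants /ʒ/, /k/, /s/ cannot be parsed into a legal (C)V(C) syllable (at most one coda consonant is licensed; onsets are limited to one consonant).
Inserting the epenthetic vowel yields /ʒ/ → /ʒa/, /k/ → /ka/, /s/ → /sa/.

tɛɔtʒajɛɹkasa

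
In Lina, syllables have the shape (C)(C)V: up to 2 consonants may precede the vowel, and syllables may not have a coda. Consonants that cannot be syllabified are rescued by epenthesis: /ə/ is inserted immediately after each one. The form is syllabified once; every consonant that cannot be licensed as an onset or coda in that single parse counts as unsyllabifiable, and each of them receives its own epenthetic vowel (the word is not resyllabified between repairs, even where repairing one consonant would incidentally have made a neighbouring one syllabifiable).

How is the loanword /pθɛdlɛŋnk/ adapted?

Syllabifying with onset maximization leaves /ŋ/, /n/, /k/ stranded (no codas are permitted; onsets may contain at most 2 consonants).
Each unlicensed consonant becomes the onset of a new syllable: /ŋ/ → /ŋə/, /n/ → /nə/, /k/ → /kə/.

pθɛdlɛŋənəkə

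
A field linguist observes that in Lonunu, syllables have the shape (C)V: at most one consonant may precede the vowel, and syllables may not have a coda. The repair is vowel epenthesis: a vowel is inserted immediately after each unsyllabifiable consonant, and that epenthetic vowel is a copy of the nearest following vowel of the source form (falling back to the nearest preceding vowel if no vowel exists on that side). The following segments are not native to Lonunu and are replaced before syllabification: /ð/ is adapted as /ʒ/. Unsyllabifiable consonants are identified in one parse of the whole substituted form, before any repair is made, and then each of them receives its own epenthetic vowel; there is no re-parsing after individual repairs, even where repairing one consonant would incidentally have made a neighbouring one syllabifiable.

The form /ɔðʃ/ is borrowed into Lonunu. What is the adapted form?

ɔʒɔʃɔ

Substitution: /ð/ → /ʒ/, giving /ɔʒʃ/.
Syllabifying with onset maximization leaves /ʒ/, /ʃ/ stranded (no codas are permitted; onsets are limited to one consonant).
Epenthesis after each stranded consonant: /ʒ/ → /ʒɔ/, /ʃ/ → /ʃɔ/.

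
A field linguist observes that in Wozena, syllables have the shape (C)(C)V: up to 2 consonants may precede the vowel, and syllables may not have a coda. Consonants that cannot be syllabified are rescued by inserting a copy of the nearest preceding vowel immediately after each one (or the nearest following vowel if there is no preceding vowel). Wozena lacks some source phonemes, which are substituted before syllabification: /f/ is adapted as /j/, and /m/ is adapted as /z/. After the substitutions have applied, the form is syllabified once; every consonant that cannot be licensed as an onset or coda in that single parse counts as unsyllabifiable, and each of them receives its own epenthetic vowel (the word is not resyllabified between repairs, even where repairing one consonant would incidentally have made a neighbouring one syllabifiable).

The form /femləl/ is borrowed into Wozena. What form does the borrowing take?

jezlələ

Substitution: /f/ → /j/, /m/ → /z/, giving /jezləl/.
Syllabifying with onset maximization leaves /l/ stranded (no codas are permitted; onsets may contain at most 2 consonants).
Epenthesis after each stranded consonant: /l/ → /lə/.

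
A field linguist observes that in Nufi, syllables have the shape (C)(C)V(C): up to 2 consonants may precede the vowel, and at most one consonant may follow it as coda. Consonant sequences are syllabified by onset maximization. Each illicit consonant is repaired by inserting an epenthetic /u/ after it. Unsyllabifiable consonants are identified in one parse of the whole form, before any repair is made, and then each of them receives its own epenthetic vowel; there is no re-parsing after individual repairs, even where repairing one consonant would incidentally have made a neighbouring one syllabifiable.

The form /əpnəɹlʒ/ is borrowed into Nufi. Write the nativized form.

Under (C)(C)V(C), the unsyllabifiable consonants are /l/, /ʒ/ (at most one coda consonant is licensed; onsets may contain at most 2 consonants).
Inserting the epenthetic vowel yields /l/ → /lu/, /ʒ/ → /ʒu/.

əpnəɹluʒu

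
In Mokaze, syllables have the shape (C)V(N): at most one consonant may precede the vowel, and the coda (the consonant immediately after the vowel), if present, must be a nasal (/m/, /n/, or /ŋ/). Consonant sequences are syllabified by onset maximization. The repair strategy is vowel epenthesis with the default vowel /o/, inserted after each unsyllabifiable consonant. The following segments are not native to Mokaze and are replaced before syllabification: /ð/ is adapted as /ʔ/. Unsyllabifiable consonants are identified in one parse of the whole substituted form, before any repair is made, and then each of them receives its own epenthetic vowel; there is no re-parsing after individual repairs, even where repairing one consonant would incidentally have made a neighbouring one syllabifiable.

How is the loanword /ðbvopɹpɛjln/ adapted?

Substitution: /ð/ → /ʔ/, giving /ʔbvopɹpɛjln/.
The consonants /ʔ/, /b/, /p/, /ɹ/, /j/, /l/, /n/ cannot be parsed into a legal (C)V(N) syllable (only a nasal (/m/, /n/, or /ŋ/) is licensed in coda position; onsets are limited to one consonant).
Epenthesis after each stranded consonant: /ʔ/ → /ʔo/, /b/ → /bo/, /p/ → /po/, /ɹ/ → /ɹo/, /j/ → /jo/, /l/ → /lo/, /n/ → /no/.

ʔobovopoɹopɛjolono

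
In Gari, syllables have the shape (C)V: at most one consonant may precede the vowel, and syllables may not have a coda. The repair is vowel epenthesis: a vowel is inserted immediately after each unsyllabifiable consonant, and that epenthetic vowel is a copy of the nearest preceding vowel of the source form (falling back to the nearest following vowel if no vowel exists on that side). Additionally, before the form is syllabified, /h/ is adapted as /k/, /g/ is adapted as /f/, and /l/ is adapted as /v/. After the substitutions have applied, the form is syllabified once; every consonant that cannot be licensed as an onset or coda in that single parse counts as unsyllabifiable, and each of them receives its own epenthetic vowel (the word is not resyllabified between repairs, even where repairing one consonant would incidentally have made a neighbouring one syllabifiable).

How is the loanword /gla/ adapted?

fava

Substitution: /g/ → /f/, /l/ → /v/, giving /fva/.
The consonants /f/ cannot be parsed into a legal (C)V syllable (no codas are permitted; onsets are limited to one consonant).
Inserting the epenthetic vowel yields /f/ → /fa/.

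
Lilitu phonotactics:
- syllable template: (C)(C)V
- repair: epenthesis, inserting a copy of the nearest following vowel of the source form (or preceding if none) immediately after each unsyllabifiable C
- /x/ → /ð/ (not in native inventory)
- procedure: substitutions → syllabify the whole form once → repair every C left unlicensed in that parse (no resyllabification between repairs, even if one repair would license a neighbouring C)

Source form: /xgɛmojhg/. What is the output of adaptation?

Substitution: /x/ → /ð/, giving /ðgɛmojhg/.
Under (C)(C)V, the unsyllabifiable consonants are /j/, /h/, /g/ (no codas are permitted; onsets may contain at most 2 consonants).
Inserting the epenthetic vowel yields /j/ → /jo/, /h/ → /ho/, /g/ → /go/.

ðgɛmojohogo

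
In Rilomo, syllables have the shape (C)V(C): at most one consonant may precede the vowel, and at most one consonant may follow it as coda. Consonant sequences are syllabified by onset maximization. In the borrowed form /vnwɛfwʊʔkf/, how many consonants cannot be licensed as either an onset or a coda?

4

The consonants /v/, /n/, /k/, /f/ cannot be parsed into a legal (C)V(C) syllable (at most one coda consonant is licensed; onsets are limited to one consonant).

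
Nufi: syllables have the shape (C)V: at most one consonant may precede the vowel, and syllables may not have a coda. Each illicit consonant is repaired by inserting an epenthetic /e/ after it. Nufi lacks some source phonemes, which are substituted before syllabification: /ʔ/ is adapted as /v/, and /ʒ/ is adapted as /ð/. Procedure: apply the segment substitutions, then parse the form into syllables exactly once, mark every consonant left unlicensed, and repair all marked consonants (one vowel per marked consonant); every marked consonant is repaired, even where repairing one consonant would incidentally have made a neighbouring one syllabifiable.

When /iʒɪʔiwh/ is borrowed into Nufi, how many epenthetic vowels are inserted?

2

After substitution the input is /iðɪviwh/.
The unsyllabifiable consonants are /w/, /h/; each receives one epenthetic vowel.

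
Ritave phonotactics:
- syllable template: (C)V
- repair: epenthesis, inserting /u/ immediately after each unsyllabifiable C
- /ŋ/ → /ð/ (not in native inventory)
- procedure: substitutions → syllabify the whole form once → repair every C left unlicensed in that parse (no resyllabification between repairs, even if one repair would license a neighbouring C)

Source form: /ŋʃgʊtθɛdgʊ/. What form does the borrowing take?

Substitution: /ŋ/ → /ð/, giving /ðʃgʊtθɛdgʊ/.
The consonants /ð/, /ʃ/, /t/, /d/ cannot be parsed into a legal (C)V syllable (no codas are permitted; onsets are limited to one consonant).
Epenthesis after each stranded consonant: /ð/ → /ðu/, /ʃ/ → /ʃu/, /t/ → /tu/, /d/ → /du/.

ðuʃugʊtuθɛdugʊ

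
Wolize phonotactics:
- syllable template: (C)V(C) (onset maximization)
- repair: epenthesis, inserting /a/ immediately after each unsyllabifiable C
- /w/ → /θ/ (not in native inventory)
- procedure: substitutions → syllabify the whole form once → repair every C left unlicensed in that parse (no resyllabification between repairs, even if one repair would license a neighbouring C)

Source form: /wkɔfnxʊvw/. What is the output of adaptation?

θakɔfnaxʊvθa

Substitution: /w/ → /θ/, giving /θkɔfnxʊvθ/.
Syllabifying with onset maximization leaves /θ/, /n/, /θ/ stranded (at most one coda consonant is licensed; onsets are limited to one consonant).
Inserting the epenthetic vowel yields /θ/ → /θa/, /n/ → /na/, /θ/ → /θa/.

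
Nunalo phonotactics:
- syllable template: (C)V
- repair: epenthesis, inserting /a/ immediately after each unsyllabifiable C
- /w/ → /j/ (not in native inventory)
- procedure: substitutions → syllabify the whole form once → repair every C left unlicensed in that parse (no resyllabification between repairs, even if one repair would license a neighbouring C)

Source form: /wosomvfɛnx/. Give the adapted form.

Substitution: /w/ → /j/, giving /josomvfɛnx/.
Under (C)V, the unsyllabifiable consonants are /m/, /v/, /n/, /x/ (no codas are permitted; onsets are limited to one consonant).
Epenthesis after each stranded consonant: /m/ → /ma/, /v/ → /va/, /n/ → /na/, /x/ → /xa/.

josomavafɛnaxa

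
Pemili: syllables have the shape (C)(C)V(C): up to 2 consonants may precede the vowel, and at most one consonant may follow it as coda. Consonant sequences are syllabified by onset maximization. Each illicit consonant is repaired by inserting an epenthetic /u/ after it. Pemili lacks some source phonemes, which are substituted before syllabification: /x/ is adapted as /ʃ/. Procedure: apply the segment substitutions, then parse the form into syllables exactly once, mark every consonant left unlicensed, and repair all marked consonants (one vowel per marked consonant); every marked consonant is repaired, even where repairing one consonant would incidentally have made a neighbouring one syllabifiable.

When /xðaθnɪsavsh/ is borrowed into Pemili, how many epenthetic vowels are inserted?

After substitution the input is /ʃðaθnɪsavsh/.
The unsyllabifiable consonants are /s/, /h/; each receives one epenthetic vowel.

2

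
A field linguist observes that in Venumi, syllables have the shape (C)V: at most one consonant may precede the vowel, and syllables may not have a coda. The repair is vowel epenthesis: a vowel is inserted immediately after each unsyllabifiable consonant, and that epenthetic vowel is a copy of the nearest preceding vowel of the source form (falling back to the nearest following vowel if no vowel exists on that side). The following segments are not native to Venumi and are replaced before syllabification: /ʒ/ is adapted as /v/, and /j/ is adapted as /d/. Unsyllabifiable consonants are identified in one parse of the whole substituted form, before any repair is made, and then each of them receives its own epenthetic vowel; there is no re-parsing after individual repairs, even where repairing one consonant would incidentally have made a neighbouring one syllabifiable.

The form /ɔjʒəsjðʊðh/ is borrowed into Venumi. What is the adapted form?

Substitution: /j/ → /d/, /ʒ/ → /v/, giving /ɔdvəsdðʊðh/.
The consonants /d/, /s/, /d/, /ð/, /h/ cannot be parsed into a legal (C)V syllable (no codas are permitted; onsets are limited to one consonant).
Inserting the epenthetic vowel yields /d/ → /dɔ/, /s/ → /sə/, /d/ → /də/, /ð/ → /ðʊ/, /h/ → /hʊ/.

ɔdɔvəsədəðʊðʊhʊ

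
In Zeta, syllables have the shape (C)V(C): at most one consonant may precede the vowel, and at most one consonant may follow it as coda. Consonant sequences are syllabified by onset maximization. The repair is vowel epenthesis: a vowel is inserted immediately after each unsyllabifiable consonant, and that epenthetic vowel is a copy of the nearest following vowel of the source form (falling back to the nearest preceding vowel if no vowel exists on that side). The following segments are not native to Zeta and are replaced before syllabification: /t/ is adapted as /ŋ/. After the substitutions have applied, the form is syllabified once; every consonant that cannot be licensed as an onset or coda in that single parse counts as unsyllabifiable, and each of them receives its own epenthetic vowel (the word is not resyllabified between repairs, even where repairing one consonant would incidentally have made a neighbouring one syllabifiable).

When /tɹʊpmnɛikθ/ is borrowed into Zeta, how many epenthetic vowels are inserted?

3

After substitution the input is /ŋɹʊpmnɛikθ/.
The unsyllabifiable consonants are /ŋ/, /m/, /θ/; each receives one epenthetic vowel.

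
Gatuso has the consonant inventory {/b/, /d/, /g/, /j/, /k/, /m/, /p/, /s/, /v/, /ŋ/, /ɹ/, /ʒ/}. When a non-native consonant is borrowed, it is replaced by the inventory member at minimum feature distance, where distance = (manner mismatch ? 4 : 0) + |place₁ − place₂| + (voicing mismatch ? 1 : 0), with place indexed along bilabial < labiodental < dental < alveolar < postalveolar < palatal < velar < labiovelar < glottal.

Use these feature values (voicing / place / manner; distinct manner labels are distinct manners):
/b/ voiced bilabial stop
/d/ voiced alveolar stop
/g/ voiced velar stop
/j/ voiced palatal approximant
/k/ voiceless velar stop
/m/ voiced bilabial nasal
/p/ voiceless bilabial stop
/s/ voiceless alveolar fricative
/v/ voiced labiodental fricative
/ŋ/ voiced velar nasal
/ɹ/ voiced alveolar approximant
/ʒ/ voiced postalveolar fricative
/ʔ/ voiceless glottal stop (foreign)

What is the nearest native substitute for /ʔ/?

k

/k/ is closest: same manner (stop), place distance 2 (glottal→velar), same voicing; total 2. Next closest is /g/ at distance 3.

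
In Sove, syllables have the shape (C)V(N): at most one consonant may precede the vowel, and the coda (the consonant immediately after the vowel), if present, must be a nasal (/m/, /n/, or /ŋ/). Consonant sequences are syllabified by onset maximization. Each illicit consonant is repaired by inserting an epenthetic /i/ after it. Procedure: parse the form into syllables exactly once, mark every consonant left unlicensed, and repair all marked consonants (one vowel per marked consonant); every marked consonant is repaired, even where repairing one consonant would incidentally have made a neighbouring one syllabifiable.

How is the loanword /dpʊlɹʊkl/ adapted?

dipʊliɹʊkili

Syllabifying with onset maximization leaves /d/, /l/, /k/, /l/ stranded (only a nasal (/m/, /n/, or /ŋ/) is licensed in coda position; onsets are limited to one consonant).
Inserting the epenthetic vowel yields /d/ → /di/, /l/ → /li/, /k/ → /ki/, /l/ → /li/.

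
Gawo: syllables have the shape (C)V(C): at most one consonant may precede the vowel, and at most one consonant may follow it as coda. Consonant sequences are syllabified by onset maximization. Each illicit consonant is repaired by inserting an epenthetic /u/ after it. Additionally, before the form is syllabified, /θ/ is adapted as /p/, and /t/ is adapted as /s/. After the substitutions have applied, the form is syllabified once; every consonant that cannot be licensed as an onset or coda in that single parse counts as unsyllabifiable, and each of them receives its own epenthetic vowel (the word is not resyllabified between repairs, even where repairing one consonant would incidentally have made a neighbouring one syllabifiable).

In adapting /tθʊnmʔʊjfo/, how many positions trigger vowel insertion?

2

After substitution the input is /spʊnmʔʊjfo/.
The unsyllabifiable consonants are /s/, /m/; each receives one epenthetic vowel.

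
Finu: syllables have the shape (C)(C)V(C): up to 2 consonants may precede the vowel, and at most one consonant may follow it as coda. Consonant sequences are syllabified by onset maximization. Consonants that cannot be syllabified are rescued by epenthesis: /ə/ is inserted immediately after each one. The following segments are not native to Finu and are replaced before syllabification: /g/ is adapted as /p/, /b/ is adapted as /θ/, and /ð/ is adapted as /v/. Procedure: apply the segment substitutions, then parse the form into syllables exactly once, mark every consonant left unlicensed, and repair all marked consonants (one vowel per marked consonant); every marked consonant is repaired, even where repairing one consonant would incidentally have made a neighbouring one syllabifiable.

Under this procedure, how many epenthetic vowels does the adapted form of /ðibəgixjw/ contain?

After substitution the input is /viθəpixjw/.
The unsyllabifiable consonants are /j/, /w/; each receives one epenthetic vowel.

2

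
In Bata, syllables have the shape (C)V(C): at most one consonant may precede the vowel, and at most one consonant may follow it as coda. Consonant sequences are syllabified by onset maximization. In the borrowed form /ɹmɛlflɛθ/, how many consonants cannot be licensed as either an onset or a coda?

Syllabifying with onset maximization leaves /ɹ/, /f/ stranded (at most one coda consonant is licensed; onsets are limited to one consonant).

2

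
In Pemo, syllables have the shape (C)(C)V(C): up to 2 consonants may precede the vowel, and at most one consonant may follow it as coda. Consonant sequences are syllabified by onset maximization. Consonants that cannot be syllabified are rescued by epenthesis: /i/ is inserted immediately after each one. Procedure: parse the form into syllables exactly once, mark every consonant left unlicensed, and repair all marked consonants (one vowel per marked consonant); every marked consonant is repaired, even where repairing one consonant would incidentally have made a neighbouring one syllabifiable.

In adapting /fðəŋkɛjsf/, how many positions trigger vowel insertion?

2

The unsyllabifiable consonants are /s/, /f/; each receives one epenthetic vowel.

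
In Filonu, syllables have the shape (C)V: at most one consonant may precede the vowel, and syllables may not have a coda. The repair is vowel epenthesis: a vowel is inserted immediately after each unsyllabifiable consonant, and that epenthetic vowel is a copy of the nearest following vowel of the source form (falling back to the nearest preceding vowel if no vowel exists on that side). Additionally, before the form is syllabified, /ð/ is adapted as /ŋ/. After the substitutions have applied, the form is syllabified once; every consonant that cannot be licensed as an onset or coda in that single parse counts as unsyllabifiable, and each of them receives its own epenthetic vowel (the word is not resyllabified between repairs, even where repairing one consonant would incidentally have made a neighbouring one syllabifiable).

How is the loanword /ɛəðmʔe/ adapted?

ɛəŋemeʔe

Substitution: /ð/ → /ŋ/, giving /ɛəŋmʔe/.
The consonants /ŋ/, /m/ cannot be parsed into a legal (C)V syllable (no codas are permitted; onsets are limited to one consonant).
Epenthesis after each stranded consonant: /ŋ/ → /ŋe/, /m/ → /me/.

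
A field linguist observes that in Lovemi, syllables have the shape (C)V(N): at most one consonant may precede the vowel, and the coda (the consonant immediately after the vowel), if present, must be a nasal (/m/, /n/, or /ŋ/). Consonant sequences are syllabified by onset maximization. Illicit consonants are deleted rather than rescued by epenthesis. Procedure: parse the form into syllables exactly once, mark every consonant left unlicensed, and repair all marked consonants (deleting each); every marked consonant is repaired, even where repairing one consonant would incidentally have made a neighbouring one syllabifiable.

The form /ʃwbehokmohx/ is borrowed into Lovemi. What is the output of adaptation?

behomo

Under (C)V(N), the unsyllabifiable consonants are /ʃ/, /w/, /k/, /h/, /x/ (only a nasal (/m/, /n/, or /ŋ/) is licensed in coda position; onsets are limited to one consonant).
Deleting the stranded consonants removes /ʃ/, /w/, /k/, /h/, /x/.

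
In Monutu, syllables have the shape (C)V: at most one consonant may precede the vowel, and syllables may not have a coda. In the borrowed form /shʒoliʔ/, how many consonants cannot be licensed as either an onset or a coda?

3

Under (C)V, the unsyllabifiable consonants are /s/, /h/, /ʔ/ (no codas are permitted; onsets are limited to one consonant).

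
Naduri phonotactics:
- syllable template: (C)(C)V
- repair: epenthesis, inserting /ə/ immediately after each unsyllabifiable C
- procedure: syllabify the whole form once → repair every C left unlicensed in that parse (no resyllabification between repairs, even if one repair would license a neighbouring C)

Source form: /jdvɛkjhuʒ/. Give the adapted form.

Syllabifying with onset maximization leaves /j/, /k/, /ʒ/ stranded (no codas are permitted; onsets may contain at most 2 consonants).
Epenthesis after each stranded consonant: /j/ → /jə/, /k/ → /kə/, /ʒ/ → /ʒə/.

jədvɛkəjhuʒə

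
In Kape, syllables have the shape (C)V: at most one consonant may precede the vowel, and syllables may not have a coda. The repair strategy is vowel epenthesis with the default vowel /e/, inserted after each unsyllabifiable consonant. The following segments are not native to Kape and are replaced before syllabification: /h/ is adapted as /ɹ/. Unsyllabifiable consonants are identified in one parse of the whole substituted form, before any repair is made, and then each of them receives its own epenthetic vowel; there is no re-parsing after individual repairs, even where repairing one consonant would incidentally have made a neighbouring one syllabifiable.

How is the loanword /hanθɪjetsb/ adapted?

Substitution: /h/ → /ɹ/, giving /ɹanθɪjetsb/.
The consonants /n/, /t/, /s/, /b/ cannot be parsed into a legal (C)V syllable (no codas are permitted; onsets are limited to one consonant).
Epenthesis after each stranded consonant: /n/ → /ne/, /t/ → /te/, /s/ → /se/, /b/ → /be/.

ɹaneθɪjetesebe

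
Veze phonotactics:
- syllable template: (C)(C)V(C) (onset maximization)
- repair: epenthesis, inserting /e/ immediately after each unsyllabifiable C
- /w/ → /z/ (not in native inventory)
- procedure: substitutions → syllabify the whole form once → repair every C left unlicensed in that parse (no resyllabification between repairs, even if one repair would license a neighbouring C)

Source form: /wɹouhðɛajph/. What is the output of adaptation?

Substitution: /w/ → /z/, giving /zɹouhðɛajph/.
Under (C)(C)V(C), the unsyllabifiable consonants are /p/, /h/ (at most one coda consonant is licensed; onsets may contain at most 2 consonants).
Epenthesis after each stranded consonant: /p/ → /pe/, /h/ → /he/.

zɹouhðɛajpehe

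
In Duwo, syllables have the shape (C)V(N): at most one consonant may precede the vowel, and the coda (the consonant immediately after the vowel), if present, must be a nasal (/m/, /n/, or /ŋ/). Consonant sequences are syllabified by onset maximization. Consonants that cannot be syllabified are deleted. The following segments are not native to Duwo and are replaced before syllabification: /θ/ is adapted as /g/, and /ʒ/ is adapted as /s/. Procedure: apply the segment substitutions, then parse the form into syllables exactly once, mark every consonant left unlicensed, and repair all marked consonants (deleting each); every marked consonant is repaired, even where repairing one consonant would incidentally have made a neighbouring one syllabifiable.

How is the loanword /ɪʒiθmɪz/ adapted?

ɪsimɪ

Substitution: /ʒ/ → /s/, /θ/ → /g/, giving /ɪsigmɪz/.
Syllabifying with onset maximization leaves /g/, /z/ stranded (only a nasal (/m/, /n/, or /ŋ/) is licensed in coda position; onsets are limited to one consonant).
Deleting the stranded consonants removes /g/, /z/.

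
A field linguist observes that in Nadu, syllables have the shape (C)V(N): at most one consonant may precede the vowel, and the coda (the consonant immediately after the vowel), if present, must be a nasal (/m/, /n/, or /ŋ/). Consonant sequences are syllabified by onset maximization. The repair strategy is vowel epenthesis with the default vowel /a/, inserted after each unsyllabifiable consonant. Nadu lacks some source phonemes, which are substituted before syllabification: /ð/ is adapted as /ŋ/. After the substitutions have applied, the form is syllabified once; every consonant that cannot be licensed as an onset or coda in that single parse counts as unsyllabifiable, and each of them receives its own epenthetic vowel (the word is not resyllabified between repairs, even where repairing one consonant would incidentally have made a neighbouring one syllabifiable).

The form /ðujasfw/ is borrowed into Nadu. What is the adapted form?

Substitution: /ð/ → /ŋ/, giving /ŋujasfw/.
Under (C)V(N), the unsyllabifiable consonants are /s/, /f/, /w/ (only a nasal (/m/, /n/, or /ŋ/) is licensed in coda position; onsets are limited to one consonant).
Inserting the epenthetic vowel yields /s/ → /sa/, /f/ → /fa/, /w/ → /wa/.

ŋujasafawa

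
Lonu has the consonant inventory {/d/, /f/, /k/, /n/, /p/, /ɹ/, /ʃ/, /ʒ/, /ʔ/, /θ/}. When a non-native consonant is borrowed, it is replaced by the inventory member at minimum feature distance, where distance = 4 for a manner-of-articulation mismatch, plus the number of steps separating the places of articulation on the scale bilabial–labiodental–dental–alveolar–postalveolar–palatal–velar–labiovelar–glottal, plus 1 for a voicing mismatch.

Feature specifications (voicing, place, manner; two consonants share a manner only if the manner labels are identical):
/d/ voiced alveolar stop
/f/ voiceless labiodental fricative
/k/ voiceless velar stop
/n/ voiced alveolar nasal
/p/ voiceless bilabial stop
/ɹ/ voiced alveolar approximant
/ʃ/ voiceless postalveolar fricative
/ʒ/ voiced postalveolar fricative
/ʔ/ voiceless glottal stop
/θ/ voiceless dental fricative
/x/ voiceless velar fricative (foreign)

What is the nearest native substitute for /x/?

ʃ

/ʃ/ is closest: same manner (fricative), place distance 2 (velar→postalveolar), same voicing; total 2. Next closest is /ʒ/ at distance 3.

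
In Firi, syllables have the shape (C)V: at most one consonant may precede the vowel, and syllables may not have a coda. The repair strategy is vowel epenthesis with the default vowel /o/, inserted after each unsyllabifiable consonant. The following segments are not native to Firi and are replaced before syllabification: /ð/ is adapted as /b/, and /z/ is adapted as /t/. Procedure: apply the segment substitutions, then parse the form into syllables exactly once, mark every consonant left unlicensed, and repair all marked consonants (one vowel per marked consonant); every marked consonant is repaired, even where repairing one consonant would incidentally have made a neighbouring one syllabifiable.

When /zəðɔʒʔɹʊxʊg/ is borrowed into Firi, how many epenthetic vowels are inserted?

After substitution the input is /təbɔʒʔɹʊxʊg/.
The unsyllabifiable consonants are /ʒ/, /ʔ/, /g/; each receives one epenthetic vowel.

3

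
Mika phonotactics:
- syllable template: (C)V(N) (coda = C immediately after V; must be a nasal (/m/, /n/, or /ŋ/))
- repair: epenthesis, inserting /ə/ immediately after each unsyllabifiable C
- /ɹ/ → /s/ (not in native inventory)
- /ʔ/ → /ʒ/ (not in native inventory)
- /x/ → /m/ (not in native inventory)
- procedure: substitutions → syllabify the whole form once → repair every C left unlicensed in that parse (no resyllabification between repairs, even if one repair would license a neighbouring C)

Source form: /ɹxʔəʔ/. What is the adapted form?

Substitution: /ɹ/ → /s/, /x/ → /m/, /ʔ/ → /ʒ/, giving /smʒəʒ/.
Under (C)V(N), the unsyllabifiable consonants are /s/, /m/, /ʒ/ (only a nasal (/m/, /n/, or /ŋ/) is licensed in coda position; onsets are limited to one consonant).
Inserting the epenthetic vowel yields /s/ → /sə/, /m/ → /mə/, /ʒ/ → /ʒə/.

səməʒəʒə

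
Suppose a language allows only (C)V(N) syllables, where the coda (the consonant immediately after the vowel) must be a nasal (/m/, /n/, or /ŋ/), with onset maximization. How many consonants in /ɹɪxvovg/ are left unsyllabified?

Under (C)V(N), the unsyllabifiable consonants are /x/, /v/, /g/ (only a nasal (/m/, /n/, or /ŋ/) is licensed in coda position; onsets are limited to one consonant).

3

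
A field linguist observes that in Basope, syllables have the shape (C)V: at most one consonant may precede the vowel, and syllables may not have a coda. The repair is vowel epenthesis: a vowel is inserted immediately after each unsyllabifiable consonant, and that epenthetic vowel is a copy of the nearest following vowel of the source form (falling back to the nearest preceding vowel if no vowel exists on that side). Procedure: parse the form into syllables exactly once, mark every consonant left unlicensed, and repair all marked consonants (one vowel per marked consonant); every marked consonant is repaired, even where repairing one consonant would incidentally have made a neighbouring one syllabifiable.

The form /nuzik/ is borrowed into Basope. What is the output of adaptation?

Syllabifying with onset maximization leaves /k/ stranded (no codas are permitted; onsets are limited to one consonant).
Inserting the epenthetic vowel yields /k/ → /ki/.

nuziki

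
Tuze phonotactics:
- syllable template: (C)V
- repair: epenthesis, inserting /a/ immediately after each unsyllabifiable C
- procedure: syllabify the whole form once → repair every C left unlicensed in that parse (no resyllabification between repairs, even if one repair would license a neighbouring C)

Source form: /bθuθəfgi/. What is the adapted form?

baθuθəfagi

The consonants /b/, /f/ cannot be parsed into a legal (C)V syllable (no codas are permitted; onsets are limited to one consonant).
Epenthesis after each stranded consonant: /b/ → /ba/, /f/ → /fa/.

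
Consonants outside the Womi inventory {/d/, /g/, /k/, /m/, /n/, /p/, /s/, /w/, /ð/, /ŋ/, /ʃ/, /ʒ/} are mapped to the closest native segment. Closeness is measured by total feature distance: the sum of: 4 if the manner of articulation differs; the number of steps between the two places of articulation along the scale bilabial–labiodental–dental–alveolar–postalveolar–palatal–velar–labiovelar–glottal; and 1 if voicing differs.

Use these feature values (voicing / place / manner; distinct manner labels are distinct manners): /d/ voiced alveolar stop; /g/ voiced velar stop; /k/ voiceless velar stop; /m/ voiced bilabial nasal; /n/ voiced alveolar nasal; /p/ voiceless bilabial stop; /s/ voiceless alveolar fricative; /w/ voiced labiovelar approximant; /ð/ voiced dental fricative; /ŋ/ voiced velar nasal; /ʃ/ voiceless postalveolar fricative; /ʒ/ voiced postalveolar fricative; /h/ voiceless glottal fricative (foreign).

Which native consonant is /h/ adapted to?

/ʃ/ is closest: same manner (fricative), place distance 4 (glottal→postalveolar), same voicing; total 4. Next closest is /s/ at distance 5.

ʃ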